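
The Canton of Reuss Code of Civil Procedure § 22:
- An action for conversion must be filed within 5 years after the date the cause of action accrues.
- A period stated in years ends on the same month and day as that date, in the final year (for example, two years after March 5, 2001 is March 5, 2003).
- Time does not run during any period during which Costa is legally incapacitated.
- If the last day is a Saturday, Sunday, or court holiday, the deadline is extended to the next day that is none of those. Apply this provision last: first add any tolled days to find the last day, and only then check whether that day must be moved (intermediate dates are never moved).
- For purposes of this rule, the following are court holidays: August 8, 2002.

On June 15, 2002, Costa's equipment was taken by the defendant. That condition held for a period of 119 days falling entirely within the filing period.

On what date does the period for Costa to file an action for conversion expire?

October 12, 2007

5 years after June 15, 2002 is June 15, 2007.
Tolling adds 119 days: June 15, 2007 + 119 days = October 12, 2007.
October 12, 2007 is a Friday and not a court holiday, so no extension applies.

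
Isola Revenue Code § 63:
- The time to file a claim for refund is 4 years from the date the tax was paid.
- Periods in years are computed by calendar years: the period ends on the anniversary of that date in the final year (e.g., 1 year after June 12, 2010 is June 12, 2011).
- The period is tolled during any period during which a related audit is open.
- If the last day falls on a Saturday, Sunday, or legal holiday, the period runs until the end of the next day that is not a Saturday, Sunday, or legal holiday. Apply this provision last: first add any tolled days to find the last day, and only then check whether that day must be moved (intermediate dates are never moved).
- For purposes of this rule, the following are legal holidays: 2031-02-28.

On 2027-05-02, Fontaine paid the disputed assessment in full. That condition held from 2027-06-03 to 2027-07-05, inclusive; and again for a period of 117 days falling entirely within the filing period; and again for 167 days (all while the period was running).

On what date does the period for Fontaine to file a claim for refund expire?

4 years after 2027-05-02 is May 2, 2031.
From June 3, 2027 through July 5, 2027 inclusive is 33 days; tolling adds 33 days: May 2, 2031 + 33 days = June 4, 2031.
Tolling adds 117 days: June 4, 2031 + 117 days = September 29, 2031.
Tolling adds 167 days: September 29, 2031 + 167 days = March 14, 2032.
March 14, 2032 is Sunday. The next qualifying day is March 15, 2032.

March 15, 2032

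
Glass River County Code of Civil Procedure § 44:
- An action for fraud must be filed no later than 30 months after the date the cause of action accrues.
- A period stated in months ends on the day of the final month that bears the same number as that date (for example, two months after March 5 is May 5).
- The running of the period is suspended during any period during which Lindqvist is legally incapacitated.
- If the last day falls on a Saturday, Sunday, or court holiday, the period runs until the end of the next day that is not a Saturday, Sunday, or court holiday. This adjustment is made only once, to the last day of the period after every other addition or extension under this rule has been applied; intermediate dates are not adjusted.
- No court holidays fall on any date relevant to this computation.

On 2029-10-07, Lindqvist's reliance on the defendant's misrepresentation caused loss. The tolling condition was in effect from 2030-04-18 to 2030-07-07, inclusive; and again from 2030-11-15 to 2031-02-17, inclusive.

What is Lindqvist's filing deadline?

September 30, 2032

30 months after 2029-10-07 is April 7, 2032.
From April 18, 2030 through July 7, 2030 inclusive is 81 days; tolling adds 81 days: April 7, 2032 + 81 days = June 27, 2032.
From November 15, 2030 through February 17, 2031 inclusive is 95 days; tolling adds 95 days: June 27, 2032 + 95 days = September 30, 2032.
September 30, 2032 is a Thursday and not a court holiday, so no extension applies.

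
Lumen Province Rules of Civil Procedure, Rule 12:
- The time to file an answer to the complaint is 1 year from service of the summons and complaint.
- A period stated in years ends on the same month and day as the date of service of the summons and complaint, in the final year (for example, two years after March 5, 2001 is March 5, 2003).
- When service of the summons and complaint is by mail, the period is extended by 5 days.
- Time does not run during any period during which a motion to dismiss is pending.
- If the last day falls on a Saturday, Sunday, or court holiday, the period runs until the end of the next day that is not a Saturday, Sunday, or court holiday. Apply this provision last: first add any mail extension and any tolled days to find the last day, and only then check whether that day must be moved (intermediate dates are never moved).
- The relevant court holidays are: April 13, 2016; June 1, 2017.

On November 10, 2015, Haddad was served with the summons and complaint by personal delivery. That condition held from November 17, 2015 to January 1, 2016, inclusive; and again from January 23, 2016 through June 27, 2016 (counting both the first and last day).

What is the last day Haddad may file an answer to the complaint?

June 2, 2017

1 year after November 10, 2015 is November 10, 2016.
Service was not by mail, so no mail extension applies.
From November 17, 2015 through January 1, 2016 inclusive is 46 days; tolling adds 46 days: November 10, 2016 + 46 days = December 26, 2016.
From January 23, 2016 through June 27, 2016 inclusive is 157 days; tolling adds 157 days: December 26, 2016 + 157 days = June 1, 2017.
June 1, 2017 is a listed holiday. The next qualifying day is June 2, 2017.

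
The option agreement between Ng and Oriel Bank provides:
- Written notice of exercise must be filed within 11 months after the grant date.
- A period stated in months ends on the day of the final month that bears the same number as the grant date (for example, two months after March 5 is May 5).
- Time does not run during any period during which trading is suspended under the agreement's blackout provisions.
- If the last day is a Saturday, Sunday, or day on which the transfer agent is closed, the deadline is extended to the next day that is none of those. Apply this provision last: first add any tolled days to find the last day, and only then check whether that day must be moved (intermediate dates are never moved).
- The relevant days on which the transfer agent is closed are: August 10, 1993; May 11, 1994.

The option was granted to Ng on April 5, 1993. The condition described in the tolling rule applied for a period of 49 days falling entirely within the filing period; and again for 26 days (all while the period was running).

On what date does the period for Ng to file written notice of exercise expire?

May 19, 1994

11 months after April 5, 1993 is March 5, 1994.
Tolling adds 49 days: March 5, 1994 + 49 days = April 23, 1994.
Tolling adds 26 days: April 23, 1994 + 26 days = May 19, 1994.
May 19, 1994 is a Thursday and not a day on which the transfer agent is closed, so no extension applies.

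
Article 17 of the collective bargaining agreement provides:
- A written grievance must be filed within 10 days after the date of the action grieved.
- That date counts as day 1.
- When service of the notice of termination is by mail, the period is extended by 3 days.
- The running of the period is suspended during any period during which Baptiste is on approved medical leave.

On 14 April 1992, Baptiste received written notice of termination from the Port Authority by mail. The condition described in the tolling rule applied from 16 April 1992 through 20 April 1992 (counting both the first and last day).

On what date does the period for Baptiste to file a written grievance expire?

Counting 14 April 1992 as day 1, day 10 is April 23, 1992.
Service was by mail, adding 3 days: April 23, 1992 + 3 days = April 26, 1992.
From April 16, 1992 through April 20, 1992 inclusive is 5 days; tolling adds 5 days: April 26, 1992 + 5 days = May 1, 1992.

May 1, 1992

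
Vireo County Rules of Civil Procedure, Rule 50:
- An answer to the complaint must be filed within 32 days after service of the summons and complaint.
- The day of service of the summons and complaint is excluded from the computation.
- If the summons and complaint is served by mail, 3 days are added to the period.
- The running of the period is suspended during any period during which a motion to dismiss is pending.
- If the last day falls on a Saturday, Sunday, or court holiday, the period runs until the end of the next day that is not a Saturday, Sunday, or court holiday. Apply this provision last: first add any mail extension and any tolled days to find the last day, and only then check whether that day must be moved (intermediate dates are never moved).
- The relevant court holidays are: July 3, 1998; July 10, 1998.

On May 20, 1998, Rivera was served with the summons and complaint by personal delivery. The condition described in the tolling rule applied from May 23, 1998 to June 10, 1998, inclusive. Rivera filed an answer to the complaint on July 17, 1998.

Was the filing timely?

32 days after May 20, 1998 is June 21, 1998.
Service was not by mail, so no mail extension applies.
From May 23, 1998 through June 10, 1998 inclusive is 19 days; tolling adds 19 days: June 21, 1998 + 19 days = July 10, 1998.
July 10, 1998 is a listed holiday; July 11, 1998 is Saturday; July 12, 1998 is Sunday. The next qualifying day is July 13, 1998.
The deadline is July 13, 1998; the filing on July 17, 1998 is after that date.

No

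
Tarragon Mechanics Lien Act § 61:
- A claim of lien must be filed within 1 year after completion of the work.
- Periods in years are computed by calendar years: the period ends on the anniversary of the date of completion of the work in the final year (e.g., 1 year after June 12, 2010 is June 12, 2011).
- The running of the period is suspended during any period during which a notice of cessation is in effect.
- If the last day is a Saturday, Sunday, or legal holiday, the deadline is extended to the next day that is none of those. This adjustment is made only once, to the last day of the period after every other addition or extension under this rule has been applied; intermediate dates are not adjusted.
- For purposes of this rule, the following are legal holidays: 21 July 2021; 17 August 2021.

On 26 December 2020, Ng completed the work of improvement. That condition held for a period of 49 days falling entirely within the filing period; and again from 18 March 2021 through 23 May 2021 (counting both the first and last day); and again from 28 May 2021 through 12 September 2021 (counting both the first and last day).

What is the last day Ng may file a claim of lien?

August 8, 2022

1 year after 26 December 2020 is December 26, 2021.
Tolling adds 49 days: December 26, 2021 + 49 days = February 13, 2022.
From March 18, 2021 through May 23, 2021 inclusive is 67 days; tolling adds 67 days: February 13, 2022 + 67 days = April 21, 2022.
From May 28, 2021 through September 12, 2021 inclusive is 108 days; tolling adds 108 days: April 21, 2022 + 108 days = August 7, 2022.
August 7, 2022 is Sunday. The next qualifying day is August 8, 2022.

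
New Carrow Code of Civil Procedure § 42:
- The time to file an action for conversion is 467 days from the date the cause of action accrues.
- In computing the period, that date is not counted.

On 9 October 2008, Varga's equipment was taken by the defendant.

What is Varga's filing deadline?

467 days after 9 October 2008 is January 19, 2010.

January 19, 2010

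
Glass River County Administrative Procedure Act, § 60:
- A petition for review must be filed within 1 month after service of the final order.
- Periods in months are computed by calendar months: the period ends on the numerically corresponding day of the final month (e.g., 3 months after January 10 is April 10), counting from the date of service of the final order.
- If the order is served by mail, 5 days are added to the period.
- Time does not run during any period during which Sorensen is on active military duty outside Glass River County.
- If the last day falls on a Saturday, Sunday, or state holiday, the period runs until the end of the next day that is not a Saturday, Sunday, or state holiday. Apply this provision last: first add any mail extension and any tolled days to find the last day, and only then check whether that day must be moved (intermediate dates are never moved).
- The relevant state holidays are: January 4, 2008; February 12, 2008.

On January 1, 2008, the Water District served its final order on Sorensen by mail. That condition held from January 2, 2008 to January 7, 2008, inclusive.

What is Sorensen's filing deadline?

February 13, 2008

1 month after January 1, 2008 is February 1, 2008.
Service was by mail, adding 5 days: February 1, 2008 + 5 days = February 6, 2008.
From January 2, 2008 through January 7, 2008 inclusive is 6 days; tolling adds 6 days: February 6, 2008 + 6 days = February 12, 2008.
February 12, 2008 is a listed holiday. The next qualifying day is February 13, 2008.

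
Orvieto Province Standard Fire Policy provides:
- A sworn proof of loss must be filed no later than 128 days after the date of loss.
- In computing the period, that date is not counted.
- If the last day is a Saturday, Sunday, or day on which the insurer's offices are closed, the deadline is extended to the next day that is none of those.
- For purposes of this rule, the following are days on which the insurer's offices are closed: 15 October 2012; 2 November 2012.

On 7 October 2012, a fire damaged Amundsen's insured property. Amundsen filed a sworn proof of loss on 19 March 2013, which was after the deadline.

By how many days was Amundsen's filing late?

128 days after 7 October 2012 is February 12, 2013.
February 12, 2013 is a Tuesday and not a day on which the insurer's offices are closed, so no extension applies.
The deadline is February 12, 2013; from February 12, 2013 to March 19, 2013 is 35 days.

35 days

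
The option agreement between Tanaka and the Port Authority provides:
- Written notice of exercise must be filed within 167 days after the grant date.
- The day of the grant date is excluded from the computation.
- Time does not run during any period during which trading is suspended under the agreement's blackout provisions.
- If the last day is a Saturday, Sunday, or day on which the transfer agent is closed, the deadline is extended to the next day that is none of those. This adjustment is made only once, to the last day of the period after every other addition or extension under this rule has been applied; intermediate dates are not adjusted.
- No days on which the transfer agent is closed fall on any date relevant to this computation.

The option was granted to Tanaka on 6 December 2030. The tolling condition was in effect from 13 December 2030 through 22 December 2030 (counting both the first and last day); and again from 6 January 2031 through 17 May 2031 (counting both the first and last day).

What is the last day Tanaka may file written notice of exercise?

October 13, 2031

167 days after 6 December 2030 is May 22, 2031.
From December 13, 2030 through December 22, 2030 inclusive is 10 days; tolling adds 10 days: May 22, 2031 + 10 days = June 1, 2031.
From January 6, 2031 through May 17, 2031 inclusive is 132 days; tolling adds 132 days: June 1, 2031 + 132 days = October 11, 2031.
October 11, 2031 is Saturday; October 12, 2031 is Sunday. The next qualifying day is October 13, 2031.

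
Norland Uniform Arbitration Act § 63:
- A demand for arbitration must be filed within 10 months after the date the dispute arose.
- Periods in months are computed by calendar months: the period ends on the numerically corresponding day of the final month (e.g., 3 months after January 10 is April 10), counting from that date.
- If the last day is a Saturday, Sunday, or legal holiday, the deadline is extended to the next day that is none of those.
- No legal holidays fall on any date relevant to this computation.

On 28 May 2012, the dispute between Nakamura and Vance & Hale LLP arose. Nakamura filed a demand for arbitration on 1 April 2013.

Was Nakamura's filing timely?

10 months after 28 May 2012 is March 28, 2013.
March 28, 2013 is a Thursday and not a legal holiday, so no extension applies.
The deadline is March 28, 2013; the filing on April 1, 2013 is after that date.

No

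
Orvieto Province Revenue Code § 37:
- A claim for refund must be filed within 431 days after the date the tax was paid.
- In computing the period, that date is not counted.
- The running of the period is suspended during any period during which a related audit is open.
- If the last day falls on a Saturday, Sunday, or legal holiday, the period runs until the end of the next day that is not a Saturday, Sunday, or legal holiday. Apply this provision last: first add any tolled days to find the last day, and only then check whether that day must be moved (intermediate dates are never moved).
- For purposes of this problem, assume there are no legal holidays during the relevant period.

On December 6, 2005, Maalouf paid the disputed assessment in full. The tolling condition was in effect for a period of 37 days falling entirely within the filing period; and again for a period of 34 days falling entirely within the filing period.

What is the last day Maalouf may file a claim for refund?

April 23, 2007

431 days after December 6, 2005 is February 10, 2007.
Tolling adds 37 days: February 10, 2007 + 37 days = March 19, 2007.
Tolling adds 34 days: March 19, 2007 + 34 days = April 22, 2007.
April 22, 2007 is Sunday. The next qualifying day is April 23, 2007.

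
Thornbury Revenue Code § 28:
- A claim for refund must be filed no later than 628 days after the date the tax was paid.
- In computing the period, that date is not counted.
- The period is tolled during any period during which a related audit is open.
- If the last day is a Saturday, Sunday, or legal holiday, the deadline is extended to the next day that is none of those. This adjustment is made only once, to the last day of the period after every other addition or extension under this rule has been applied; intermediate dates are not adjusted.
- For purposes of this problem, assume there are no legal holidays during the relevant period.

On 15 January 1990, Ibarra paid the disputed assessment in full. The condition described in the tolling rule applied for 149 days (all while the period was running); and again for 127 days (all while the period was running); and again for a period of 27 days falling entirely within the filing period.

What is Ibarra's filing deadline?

August 3, 1992

628 days after 15 January 1990 is October 5, 1991.
Tolling adds 149 days: October 5, 1991 + 149 days = March 2, 1992.
Tolling adds 127 days: March 2, 1992 + 127 days = July 7, 1992.
Tolling adds 27 days: July 7, 1992 + 27 days = August 3, 1992.
August 3, 1992 is a Monday and not a legal holiday, so no extension applies.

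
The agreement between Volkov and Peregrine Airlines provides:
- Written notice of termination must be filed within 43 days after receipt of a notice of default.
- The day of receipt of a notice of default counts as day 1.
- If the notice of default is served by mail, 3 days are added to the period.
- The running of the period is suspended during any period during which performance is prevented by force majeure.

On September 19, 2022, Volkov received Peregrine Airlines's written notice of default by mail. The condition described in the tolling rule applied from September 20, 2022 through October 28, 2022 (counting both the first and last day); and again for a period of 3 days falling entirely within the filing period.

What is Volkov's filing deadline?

December 15, 2022

Counting September 19, 2022 as day 1, day 43 is October 31, 2022.
Service was by mail, adding 3 days: October 31, 2022 + 3 days = November 3, 2022.
From September 20, 2022 through October 28, 2022 inclusive is 39 days; tolling adds 39 days: November 3, 2022 + 39 days = December 12, 2022.
Tolling adds 3 days: December 12, 2022 + 3 days = December 15, 2022.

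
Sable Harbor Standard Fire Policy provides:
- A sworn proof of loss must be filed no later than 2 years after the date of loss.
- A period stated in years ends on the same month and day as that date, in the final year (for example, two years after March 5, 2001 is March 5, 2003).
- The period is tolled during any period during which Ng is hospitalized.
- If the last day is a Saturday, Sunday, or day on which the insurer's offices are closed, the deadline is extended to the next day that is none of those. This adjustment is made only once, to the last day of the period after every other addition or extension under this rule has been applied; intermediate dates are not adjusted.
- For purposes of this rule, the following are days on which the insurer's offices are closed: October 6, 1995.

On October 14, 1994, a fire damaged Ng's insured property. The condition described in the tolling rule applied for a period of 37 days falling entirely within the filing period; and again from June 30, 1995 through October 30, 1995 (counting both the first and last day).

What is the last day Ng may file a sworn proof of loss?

March 24, 1997

2 years after October 14, 1994 is October 14, 1996.
Tolling adds 37 days: October 14, 1996 + 37 days = November 20, 1996.
From June 30, 1995 through October 30, 1995 inclusive is 123 days; tolling adds 123 days: November 20, 1996 + 123 days = March 23, 1997.
March 23, 1997 is Sunday. The next qualifying day is March 24, 1997.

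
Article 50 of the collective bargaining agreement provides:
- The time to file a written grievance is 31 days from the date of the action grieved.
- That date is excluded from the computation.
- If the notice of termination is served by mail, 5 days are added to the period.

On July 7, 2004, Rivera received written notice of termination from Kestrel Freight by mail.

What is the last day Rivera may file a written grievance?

August 12, 2004

31 days after July 7, 2004 is August 7, 2004.
Service was by mail, adding 5 days: August 7, 2004 + 5 days = August 12, 2004.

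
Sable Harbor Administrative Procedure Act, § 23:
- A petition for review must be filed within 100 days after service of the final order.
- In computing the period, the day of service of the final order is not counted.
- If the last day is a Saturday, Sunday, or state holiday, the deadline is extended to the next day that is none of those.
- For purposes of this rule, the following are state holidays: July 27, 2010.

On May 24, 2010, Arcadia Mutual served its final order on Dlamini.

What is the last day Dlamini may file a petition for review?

September 1, 2010

100 days after May 24, 2010 is September 1, 2010.
September 1, 2010 is a Wednesday and not a state holiday, so no extension applies.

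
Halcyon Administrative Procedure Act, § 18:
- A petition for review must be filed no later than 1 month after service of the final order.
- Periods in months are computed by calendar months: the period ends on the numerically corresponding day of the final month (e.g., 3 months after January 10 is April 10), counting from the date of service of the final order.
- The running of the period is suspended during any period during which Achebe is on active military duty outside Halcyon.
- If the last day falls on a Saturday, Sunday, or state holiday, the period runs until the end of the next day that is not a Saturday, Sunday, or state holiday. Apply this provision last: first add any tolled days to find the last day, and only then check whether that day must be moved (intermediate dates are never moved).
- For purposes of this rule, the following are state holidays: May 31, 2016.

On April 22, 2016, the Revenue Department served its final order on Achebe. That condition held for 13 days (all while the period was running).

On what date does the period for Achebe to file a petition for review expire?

June 6, 2016

1 month after April 22, 2016 is May 22, 2016.
Tolling adds 13 days: May 22, 2016 + 13 days = June 4, 2016.
June 4, 2016 is Saturday; June 5, 2016 is Sunday. The next qualifying day is June 6, 2016.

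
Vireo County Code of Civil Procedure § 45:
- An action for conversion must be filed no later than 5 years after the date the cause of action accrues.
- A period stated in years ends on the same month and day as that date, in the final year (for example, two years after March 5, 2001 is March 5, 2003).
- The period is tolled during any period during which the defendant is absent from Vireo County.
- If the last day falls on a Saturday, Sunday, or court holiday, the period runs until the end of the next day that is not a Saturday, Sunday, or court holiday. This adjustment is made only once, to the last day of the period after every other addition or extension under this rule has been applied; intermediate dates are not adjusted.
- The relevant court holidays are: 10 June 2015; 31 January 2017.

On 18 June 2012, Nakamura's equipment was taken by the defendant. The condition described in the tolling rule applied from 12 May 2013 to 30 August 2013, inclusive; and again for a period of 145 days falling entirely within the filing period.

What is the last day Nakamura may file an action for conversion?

March 1, 2018

5 years after 18 June 2012 is June 18, 2017.
From May 12, 2013 through August 30, 2013 inclusive is 111 days; tolling adds 111 days: June 18, 2017 + 111 days = October 7, 2017.
Tolling adds 145 days: October 7, 2017 + 145 days = March 1, 2018.
March 1, 2018 is a Thursday and not a court holiday, so no extension applies.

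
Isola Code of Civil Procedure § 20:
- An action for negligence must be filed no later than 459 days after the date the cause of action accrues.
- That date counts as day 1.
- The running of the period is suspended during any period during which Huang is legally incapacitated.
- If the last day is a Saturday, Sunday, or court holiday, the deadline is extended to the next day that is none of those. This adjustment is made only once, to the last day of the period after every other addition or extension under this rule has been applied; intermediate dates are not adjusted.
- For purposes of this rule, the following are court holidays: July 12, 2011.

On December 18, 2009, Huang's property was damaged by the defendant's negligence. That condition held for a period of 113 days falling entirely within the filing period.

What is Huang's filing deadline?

July 13, 2011

Counting December 18, 2009 as day 1, day 459 is March 21, 2011.
Tolling adds 113 days: March 21, 2011 + 113 days = July 12, 2011.
July 12, 2011 is a listed holiday. The next qualifying day is July 13, 2011.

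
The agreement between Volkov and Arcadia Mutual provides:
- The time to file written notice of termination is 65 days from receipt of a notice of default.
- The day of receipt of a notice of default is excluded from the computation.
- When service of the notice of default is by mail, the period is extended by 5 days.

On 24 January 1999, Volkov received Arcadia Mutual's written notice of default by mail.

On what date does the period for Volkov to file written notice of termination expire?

65 days after 24 January 1999 is March 30, 1999.
Service was by mail, adding 5 days: March 30, 1999 + 5 days = April 4, 1999.

April 4, 1999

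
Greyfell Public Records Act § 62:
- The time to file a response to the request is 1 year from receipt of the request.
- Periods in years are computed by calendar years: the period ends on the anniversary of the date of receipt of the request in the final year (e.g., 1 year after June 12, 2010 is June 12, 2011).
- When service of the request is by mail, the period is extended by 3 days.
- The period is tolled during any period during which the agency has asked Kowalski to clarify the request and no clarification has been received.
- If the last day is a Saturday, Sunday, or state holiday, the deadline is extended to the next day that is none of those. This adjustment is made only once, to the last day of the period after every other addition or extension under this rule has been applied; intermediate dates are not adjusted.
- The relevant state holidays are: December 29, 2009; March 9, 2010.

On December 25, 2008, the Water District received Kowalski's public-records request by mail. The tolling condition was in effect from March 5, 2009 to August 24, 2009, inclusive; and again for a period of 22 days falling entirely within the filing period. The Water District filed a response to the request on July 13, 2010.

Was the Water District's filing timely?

1 year after December 25, 2008 is December 25, 2009.
Service was by mail, adding 3 days: December 25, 2009 + 3 days = December 28, 2009.
From March 5, 2009 through August 24, 2009 inclusive is 173 days; tolling adds 173 days: December 28, 2009 + 173 days = June 19, 2010.
Tolling adds 22 days: June 19, 2010 + 22 days = July 11, 2010.
July 11, 2010 is Sunday. The next qualifying day is July 12, 2010.
The deadline is July 12, 2010; the filing on July 13, 2010 is after that date.

No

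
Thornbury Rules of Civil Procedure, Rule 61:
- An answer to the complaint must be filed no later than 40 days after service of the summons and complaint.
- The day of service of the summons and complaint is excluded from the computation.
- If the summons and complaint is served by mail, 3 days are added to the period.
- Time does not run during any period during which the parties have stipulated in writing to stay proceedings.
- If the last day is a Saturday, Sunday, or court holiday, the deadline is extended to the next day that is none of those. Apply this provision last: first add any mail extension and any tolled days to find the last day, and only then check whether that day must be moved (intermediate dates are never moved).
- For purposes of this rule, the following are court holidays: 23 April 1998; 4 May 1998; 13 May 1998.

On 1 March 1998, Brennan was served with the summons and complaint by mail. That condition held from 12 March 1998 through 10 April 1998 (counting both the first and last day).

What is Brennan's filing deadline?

40 days after 1 March 1998 is April 10, 1998.
Service was by mail, adding 3 days: April 10, 1998 + 3 days = April 13, 1998.
From March 12, 1998 through April 10, 1998 inclusive is 30 days; tolling adds 30 days: April 13, 1998 + 30 days = May 13, 1998.
May 13, 1998 is a listed holiday. The next qualifying day is May 14, 1998.

May 14, 1998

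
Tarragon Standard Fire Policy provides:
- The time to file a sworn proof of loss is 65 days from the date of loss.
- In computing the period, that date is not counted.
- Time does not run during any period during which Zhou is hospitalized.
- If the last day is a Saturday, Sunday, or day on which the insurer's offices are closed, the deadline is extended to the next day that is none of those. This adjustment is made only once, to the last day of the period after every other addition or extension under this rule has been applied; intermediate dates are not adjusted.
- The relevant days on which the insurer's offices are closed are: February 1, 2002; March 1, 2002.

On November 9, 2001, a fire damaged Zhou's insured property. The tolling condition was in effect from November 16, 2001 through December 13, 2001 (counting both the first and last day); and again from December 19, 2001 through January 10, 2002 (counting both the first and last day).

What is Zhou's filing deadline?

65 days after November 9, 2001 is January 13, 2002.
From November 16, 2001 through December 13, 2001 inclusive is 28 days; tolling adds 28 days: January 13, 2002 + 28 days = February 10, 2002.
From December 19, 2001 through January 10, 2002 inclusive is 23 days; tolling adds 23 days: February 10, 2002 + 23 days = March 5, 2002.
March 5, 2002 is a Tuesday and not a day on which the insurer's offices are closed, so no extension applies.

March 5, 2002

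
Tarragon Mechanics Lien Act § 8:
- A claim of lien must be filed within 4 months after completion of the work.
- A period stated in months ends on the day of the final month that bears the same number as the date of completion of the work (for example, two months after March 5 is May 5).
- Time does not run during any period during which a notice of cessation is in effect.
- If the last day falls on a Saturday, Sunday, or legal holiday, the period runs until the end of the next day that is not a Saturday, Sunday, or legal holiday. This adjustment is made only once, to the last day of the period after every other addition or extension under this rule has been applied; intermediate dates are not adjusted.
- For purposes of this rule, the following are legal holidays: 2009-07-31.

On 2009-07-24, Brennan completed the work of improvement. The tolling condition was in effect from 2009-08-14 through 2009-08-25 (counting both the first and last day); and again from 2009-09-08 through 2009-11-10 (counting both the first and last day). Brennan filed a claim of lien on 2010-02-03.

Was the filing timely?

4 months after 2009-07-24 is November 24, 2009.
From August 14, 2009 through August 25, 2009 inclusive is 12 days; tolling adds 12 days: November 24, 2009 + 12 days = December 6, 2009.
From September 8, 2009 through November 10, 2009 inclusive is 64 days; tolling adds 64 days: December 6, 2009 + 64 days = February 8, 2010.
February 8, 2010 is a Monday and not a legal holiday, so no extension applies.
The deadline is February 8, 2010; the filing on February 3, 2010 is on or before that date.

Yes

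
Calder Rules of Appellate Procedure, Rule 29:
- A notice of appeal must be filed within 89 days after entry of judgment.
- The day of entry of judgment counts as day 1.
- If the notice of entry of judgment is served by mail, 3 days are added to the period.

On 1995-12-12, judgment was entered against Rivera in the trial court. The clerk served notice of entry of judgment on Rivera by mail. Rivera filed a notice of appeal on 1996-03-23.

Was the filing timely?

Counting 1995-12-12 as day 1, day 89 is March 9, 1996.
Service was by mail, adding 3 days: March 9, 1996 + 3 days = March 12, 1996.
The deadline is March 12, 1996; the filing on March 23, 1996 is after that date.

No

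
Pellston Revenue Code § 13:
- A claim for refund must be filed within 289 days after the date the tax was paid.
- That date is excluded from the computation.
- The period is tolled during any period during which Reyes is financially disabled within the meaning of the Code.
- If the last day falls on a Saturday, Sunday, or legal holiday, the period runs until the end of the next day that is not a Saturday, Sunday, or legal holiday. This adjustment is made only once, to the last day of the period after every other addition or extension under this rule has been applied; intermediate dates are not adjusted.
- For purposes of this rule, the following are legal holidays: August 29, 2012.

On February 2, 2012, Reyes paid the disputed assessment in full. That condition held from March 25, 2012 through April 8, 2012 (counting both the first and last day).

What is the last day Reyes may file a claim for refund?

December 3, 2012

289 days after February 2, 2012 is November 17, 2012.
From March 25, 2012 through April 8, 2012 inclusive is 15 days; tolling adds 15 days: November 17, 2012 + 15 days = December 2, 2012.
December 2, 2012 is Sunday. The next qualifying day is December 3, 2012.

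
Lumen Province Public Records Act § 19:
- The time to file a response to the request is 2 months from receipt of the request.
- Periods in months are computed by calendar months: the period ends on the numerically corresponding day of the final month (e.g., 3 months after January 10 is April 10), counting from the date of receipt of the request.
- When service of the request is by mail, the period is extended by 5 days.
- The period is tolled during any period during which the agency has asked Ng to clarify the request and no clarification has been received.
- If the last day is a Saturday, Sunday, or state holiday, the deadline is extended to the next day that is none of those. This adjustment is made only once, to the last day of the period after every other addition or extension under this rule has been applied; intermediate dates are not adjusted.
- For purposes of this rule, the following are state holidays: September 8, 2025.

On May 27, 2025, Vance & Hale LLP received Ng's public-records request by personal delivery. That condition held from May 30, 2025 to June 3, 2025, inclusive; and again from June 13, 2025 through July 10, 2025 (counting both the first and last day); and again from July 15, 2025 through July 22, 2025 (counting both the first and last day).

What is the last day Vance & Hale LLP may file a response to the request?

2 months after May 27, 2025 is July 27, 2025.
Service was not by mail, so no mail extension applies.
From May 30, 2025 through June 3, 2025 inclusive is 5 days; tolling adds 5 days: July 27, 2025 + 5 days = August 1, 2025.
From June 13, 2025 through July 10, 2025 inclusive is 28 days; tolling adds 28 days: August 1, 2025 + 28 days = August 29, 2025.
From July 15, 2025 through July 22, 2025 inclusive is 8 days; tolling adds 8 days: August 29, 2025 + 8 days = September 6, 2025.
September 6, 2025 is Saturday; September 7, 2025 is Sunday; September 8, 2025 is a listed holiday. The next qualifying day is September 9, 2025.

September 9, 2025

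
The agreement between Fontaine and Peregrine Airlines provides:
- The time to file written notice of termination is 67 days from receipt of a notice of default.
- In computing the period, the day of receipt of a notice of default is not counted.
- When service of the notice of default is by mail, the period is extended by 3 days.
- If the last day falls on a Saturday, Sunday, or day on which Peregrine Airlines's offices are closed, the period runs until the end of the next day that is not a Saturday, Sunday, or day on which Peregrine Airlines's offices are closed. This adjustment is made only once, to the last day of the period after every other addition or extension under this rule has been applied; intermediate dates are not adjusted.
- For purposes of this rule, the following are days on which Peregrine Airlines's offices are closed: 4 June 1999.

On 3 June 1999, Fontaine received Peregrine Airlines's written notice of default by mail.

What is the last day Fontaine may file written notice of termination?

67 days after 3 June 1999 is August 9, 1999.
Service was by mail, adding 3 days: August 9, 1999 + 3 days = August 12, 1999.
August 12, 1999 is a Thursday and not a day on which Peregrine Airlines's offices are closed, so no extension applies.

August 12, 1999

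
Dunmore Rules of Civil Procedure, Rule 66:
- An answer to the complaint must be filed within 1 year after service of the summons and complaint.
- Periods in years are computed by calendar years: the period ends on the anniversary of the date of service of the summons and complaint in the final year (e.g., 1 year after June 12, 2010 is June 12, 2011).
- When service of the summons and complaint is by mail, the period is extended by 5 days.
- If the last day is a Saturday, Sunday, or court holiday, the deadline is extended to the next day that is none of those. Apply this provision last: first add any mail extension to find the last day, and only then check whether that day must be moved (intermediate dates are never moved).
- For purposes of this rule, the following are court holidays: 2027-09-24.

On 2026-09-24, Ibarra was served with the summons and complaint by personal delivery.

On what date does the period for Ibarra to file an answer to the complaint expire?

September 27, 2027

1 year after 2026-09-24 is September 24, 2027.
Service was not by mail, so no mail extension applies.
September 24, 2027 is a listed holiday; September 25, 2027 is Saturday; September 26, 2027 is Sunday. The next qualifying day is September 27, 2027.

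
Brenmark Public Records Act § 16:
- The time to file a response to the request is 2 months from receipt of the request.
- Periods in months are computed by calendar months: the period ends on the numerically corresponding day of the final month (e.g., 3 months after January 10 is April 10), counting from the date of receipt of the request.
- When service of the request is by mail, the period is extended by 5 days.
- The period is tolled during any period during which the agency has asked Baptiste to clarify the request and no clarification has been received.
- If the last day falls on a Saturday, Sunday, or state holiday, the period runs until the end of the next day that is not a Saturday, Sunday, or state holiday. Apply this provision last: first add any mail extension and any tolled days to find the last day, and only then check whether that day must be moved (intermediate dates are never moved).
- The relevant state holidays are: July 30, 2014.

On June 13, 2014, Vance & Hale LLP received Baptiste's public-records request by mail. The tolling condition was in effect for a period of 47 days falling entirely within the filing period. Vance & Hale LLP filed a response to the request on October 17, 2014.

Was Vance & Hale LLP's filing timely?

No

2 months after June 13, 2014 is August 13, 2014.
Service was by mail, adding 5 days: August 13, 2014 + 5 days = August 18, 2014.
Tolling adds 47 days: August 18, 2014 + 47 days = October 4, 2014.
October 4, 2014 is Saturday; October 5, 2014 is Sunday. The next qualifying day is October 6, 2014.
The deadline is October 6, 2014; the filing on October 17, 2014 is after that date.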